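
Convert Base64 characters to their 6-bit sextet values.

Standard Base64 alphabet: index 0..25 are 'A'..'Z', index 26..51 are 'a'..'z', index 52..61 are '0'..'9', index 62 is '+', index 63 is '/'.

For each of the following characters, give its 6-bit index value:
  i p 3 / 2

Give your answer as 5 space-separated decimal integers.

'i': a..z range, 26 + ord('i') − ord('a') = 34
'p': a..z range, 26 + ord('p') − ord('a') = 41
'3': 0..9 range, 52 + ord('3') − ord('0') = 55
'/': index 63
'2': 0..9 range, 52 + ord('2') − ord('0') = 54

Answer: 34 41 55 63 54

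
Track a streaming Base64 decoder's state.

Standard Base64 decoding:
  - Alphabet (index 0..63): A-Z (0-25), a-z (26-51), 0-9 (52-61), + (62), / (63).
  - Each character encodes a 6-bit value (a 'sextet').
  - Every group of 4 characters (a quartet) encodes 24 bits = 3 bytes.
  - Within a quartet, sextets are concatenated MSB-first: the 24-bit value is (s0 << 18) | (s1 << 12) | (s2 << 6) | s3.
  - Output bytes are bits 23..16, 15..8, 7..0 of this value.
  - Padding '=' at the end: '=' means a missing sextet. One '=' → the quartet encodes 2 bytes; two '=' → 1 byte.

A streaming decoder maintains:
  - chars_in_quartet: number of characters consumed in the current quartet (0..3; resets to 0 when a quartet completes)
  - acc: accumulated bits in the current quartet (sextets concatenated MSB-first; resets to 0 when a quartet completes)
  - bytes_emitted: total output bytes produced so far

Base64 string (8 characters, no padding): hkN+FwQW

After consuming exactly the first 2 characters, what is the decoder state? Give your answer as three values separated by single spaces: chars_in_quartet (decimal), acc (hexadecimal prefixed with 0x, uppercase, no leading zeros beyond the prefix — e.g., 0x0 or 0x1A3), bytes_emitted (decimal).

Answer: 2 0x864 0

Derivation:
After char 0 ('h'=33): chars_in_quartet=1 acc=0x21 bytes_emitted=0
After char 1 ('k'=36): chars_in_quartet=2 acc=0x864 bytes_emitted=0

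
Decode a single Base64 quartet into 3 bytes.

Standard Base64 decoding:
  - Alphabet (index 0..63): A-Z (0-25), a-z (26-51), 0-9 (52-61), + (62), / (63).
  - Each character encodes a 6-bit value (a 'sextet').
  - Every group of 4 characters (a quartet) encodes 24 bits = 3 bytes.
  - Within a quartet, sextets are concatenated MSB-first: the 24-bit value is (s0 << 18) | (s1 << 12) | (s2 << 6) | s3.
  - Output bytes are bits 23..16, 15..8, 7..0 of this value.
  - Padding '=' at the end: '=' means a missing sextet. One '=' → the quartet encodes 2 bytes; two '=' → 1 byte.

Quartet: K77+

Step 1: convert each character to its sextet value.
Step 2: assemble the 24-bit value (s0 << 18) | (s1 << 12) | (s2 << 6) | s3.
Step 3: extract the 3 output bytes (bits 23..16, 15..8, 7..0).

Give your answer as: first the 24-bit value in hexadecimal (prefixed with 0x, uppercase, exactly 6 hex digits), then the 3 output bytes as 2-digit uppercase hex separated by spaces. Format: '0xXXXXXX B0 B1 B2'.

Sextets: K=10, 7=59, 7=59, +=62
24-bit: (10<<18) | (59<<12) | (59<<6) | 62
      = 0x280000 | 0x03B000 | 0x000EC0 | 0x00003E
      = 0x2BBEFE
Bytes: (v>>16)&0xFF=2B, (v>>8)&0xFF=BE, v&0xFF=FE

Answer: 0x2BBEFE 2B BE FE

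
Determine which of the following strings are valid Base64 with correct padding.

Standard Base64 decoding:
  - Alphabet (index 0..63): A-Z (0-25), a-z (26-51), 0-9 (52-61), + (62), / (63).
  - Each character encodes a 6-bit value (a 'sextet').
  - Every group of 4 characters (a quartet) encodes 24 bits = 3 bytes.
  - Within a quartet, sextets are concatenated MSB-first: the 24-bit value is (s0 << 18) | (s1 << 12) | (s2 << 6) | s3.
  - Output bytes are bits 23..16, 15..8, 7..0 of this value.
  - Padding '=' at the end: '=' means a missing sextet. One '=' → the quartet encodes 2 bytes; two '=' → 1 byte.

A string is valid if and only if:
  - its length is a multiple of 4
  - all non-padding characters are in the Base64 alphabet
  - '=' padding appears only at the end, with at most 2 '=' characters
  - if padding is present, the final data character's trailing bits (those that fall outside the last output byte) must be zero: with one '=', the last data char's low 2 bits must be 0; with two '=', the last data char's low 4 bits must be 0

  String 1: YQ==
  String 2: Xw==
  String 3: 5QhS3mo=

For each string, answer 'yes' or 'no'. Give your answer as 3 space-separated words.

Answer: yes yes yes

Derivation:
String 1: 'YQ==' → valid
String 2: 'Xw==' → valid
String 3: '5QhS3mo=' → valid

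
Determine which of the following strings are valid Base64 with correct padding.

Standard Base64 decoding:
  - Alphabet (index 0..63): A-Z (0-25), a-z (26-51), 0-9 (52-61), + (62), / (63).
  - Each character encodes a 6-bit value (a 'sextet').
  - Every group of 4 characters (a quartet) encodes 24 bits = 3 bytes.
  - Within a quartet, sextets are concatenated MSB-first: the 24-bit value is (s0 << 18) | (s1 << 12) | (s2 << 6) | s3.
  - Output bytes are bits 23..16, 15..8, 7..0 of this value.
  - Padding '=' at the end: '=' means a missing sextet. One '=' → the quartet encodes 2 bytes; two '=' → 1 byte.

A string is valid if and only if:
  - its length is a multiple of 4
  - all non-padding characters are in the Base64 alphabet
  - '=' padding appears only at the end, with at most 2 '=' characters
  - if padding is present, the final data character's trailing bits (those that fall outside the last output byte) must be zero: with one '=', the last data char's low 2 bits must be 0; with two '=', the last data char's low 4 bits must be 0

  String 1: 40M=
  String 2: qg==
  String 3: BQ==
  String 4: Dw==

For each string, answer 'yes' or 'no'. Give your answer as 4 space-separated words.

String 1: '40M=' → valid
String 2: 'qg==' → valid
String 3: 'BQ==' → valid
String 4: 'Dw==' → valid

Answer: yes yes yes yes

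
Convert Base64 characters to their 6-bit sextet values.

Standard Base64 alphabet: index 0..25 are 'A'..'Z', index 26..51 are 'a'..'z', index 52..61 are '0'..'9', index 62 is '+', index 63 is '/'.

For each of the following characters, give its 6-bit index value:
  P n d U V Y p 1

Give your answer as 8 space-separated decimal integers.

Answer: 15 39 29 20 21 24 41 53

Derivation:
'P': A..Z range, ord('P') − ord('A') = 15
'n': a..z range, 26 + ord('n') − ord('a') = 39
'd': a..z range, 26 + ord('d') − ord('a') = 29
'U': A..Z range, ord('U') − ord('A') = 20
'V': A..Z range, ord('V') − ord('A') = 21
'Y': A..Z range, ord('Y') − ord('A') = 24
'p': a..z range, 26 + ord('p') − ord('a') = 41
'1': 0..9 range, 52 + ord('1') − ord('0') = 53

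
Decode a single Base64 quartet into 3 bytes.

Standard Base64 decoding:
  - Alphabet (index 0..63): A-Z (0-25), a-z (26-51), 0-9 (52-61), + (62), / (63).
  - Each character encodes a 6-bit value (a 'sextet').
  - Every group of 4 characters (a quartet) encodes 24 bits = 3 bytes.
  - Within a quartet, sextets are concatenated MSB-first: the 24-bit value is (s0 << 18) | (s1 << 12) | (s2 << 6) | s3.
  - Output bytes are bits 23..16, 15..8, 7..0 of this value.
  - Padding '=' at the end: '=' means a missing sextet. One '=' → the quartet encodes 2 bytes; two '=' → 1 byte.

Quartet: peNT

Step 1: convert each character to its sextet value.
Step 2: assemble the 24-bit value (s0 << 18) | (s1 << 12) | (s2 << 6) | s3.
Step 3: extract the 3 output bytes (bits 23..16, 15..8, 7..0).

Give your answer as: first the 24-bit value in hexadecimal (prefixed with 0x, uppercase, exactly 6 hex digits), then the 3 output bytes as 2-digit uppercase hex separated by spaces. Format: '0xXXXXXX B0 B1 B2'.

Answer: 0xA5E353 A5 E3 53

Derivation:
Sextets: p=41, e=30, N=13, T=19
24-bit: (41<<18) | (30<<12) | (13<<6) | 19
      = 0xA40000 | 0x01E000 | 0x000340 | 0x000013
      = 0xA5E353
Bytes: (v>>16)&0xFF=A5, (v>>8)&0xFF=E3, v&0xFF=53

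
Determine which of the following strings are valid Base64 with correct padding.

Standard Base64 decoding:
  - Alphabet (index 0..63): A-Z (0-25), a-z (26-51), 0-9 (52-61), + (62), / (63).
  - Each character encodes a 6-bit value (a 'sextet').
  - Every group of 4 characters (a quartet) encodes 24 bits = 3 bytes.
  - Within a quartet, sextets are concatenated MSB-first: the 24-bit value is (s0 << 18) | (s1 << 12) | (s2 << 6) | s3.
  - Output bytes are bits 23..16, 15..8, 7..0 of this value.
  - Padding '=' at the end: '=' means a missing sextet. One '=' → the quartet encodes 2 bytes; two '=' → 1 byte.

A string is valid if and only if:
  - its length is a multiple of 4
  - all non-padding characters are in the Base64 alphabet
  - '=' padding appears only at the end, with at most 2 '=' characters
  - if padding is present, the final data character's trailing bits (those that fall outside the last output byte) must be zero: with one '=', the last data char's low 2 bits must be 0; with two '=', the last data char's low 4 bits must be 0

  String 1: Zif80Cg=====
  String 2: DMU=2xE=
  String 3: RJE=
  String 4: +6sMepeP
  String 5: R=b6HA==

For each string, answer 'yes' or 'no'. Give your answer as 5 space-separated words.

Answer: no no yes yes no

Derivation:
String 1: 'Zif80Cg=====' → invalid (5 pad chars (max 2))
String 2: 'DMU=2xE=' → invalid (bad char(s): ['=']; '=' in middle)
String 3: 'RJE=' → valid
String 4: '+6sMepeP' → valid
String 5: 'R=b6HA==' → invalid (bad char(s): ['=']; '=' in middle)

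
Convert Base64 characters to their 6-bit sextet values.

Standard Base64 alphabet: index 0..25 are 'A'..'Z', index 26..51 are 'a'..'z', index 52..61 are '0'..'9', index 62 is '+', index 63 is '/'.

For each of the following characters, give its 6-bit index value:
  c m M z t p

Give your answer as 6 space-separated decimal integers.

Answer: 28 38 12 51 45 41

Derivation:
'c': a..z range, 26 + ord('c') − ord('a') = 28
'm': a..z range, 26 + ord('m') − ord('a') = 38
'M': A..Z range, ord('M') − ord('A') = 12
'z': a..z range, 26 + ord('z') − ord('a') = 51
't': a..z range, 26 + ord('t') − ord('a') = 45
'p': a..z range, 26 + ord('p') − ord('a') = 41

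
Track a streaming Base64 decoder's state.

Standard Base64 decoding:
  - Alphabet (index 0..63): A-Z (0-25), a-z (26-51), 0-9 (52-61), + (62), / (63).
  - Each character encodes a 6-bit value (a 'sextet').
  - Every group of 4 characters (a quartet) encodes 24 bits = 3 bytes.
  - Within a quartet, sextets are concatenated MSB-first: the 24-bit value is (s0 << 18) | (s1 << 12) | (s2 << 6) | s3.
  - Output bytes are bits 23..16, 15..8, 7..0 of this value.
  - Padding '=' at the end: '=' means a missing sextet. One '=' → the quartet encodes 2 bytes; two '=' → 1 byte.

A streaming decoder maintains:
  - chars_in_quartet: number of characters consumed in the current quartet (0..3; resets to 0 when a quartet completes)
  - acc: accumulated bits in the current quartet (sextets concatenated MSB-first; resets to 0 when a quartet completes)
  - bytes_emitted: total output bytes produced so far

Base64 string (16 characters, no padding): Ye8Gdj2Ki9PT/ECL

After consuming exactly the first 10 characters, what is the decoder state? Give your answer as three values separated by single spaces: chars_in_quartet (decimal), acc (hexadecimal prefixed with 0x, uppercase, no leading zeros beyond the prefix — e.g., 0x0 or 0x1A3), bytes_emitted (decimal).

Answer: 2 0x8BD 6

Derivation:
After char 0 ('Y'=24): chars_in_quartet=1 acc=0x18 bytes_emitted=0
After char 1 ('e'=30): chars_in_quartet=2 acc=0x61E bytes_emitted=0
After char 2 ('8'=60): chars_in_quartet=3 acc=0x187BC bytes_emitted=0
After char 3 ('G'=6): chars_in_quartet=4 acc=0x61EF06 -> emit 61 EF 06, reset; bytes_emitted=3
After char 4 ('d'=29): chars_in_quartet=1 acc=0x1D bytes_emitted=3
After char 5 ('j'=35): chars_in_quartet=2 acc=0x763 bytes_emitted=3
After char 6 ('2'=54): chars_in_quartet=3 acc=0x1D8F6 bytes_emitted=3
After char 7 ('K'=10): chars_in_quartet=4 acc=0x763D8A -> emit 76 3D 8A, reset; bytes_emitted=6
After char 8 ('i'=34): chars_in_quartet=1 acc=0x22 bytes_emitted=6
After char 9 ('9'=61): chars_in_quartet=2 acc=0x8BD bytes_emitted=6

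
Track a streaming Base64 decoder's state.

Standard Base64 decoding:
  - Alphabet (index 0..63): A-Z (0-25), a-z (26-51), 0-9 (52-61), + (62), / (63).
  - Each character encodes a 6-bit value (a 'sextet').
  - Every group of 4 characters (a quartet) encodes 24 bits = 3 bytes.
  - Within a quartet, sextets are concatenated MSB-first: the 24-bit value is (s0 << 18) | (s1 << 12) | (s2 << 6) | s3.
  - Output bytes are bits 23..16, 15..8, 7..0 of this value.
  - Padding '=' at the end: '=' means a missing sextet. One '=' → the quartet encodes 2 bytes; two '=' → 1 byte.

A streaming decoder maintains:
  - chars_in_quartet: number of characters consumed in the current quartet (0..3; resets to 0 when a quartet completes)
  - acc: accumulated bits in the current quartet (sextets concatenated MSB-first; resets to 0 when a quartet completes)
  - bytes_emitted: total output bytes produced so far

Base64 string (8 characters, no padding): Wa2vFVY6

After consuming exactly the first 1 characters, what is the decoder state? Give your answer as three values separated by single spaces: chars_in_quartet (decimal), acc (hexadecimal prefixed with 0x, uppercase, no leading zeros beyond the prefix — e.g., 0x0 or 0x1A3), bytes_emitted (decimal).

Answer: 1 0x16 0

Derivation:
After char 0 ('W'=22): chars_in_quartet=1 acc=0x16 bytes_emitted=0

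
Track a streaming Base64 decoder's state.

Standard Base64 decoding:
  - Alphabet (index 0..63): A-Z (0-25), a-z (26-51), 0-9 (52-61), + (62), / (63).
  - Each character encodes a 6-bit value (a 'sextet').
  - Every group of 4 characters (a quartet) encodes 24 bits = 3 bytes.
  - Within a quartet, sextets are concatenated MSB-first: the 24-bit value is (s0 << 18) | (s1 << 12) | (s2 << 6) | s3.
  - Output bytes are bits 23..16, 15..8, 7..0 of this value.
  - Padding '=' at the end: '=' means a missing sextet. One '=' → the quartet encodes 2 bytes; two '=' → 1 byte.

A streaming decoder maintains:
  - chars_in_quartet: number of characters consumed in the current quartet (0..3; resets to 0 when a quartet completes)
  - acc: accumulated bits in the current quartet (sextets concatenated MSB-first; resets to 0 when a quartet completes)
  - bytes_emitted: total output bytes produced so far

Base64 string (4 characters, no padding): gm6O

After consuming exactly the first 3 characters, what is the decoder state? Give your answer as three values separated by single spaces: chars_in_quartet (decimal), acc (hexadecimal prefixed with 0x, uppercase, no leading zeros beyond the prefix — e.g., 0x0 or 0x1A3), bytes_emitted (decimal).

Answer: 3 0x209BA 0

Derivation:
After char 0 ('g'=32): chars_in_quartet=1 acc=0x20 bytes_emitted=0
After char 1 ('m'=38): chars_in_quartet=2 acc=0x826 bytes_emitted=0
After char 2 ('6'=58): chars_in_quartet=3 acc=0x209BA bytes_emitted=0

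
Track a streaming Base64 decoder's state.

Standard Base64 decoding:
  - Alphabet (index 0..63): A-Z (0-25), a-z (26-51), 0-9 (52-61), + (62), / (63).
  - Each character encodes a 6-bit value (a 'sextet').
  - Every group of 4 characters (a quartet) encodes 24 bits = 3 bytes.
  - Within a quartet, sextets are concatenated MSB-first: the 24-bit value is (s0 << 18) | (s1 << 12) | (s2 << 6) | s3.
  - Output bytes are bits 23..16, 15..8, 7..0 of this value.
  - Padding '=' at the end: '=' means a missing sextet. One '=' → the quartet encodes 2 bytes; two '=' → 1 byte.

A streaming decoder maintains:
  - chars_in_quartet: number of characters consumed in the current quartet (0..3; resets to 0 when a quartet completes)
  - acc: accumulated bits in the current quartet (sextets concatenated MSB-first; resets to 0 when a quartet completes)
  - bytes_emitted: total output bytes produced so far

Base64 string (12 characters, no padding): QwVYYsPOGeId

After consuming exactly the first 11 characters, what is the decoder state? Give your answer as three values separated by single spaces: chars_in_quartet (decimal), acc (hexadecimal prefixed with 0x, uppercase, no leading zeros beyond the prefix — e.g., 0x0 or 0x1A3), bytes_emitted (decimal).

After char 0 ('Q'=16): chars_in_quartet=1 acc=0x10 bytes_emitted=0
After char 1 ('w'=48): chars_in_quartet=2 acc=0x430 bytes_emitted=0
After char 2 ('V'=21): chars_in_quartet=3 acc=0x10C15 bytes_emitted=0
After char 3 ('Y'=24): chars_in_quartet=4 acc=0x430558 -> emit 43 05 58, reset; bytes_emitted=3
After char 4 ('Y'=24): chars_in_quartet=1 acc=0x18 bytes_emitted=3
After char 5 ('s'=44): chars_in_quartet=2 acc=0x62C bytes_emitted=3
After char 6 ('P'=15): chars_in_quartet=3 acc=0x18B0F bytes_emitted=3
After char 7 ('O'=14): chars_in_quartet=4 acc=0x62C3CE -> emit 62 C3 CE, reset; bytes_emitted=6
After char 8 ('G'=6): chars_in_quartet=1 acc=0x6 bytes_emitted=6
After char 9 ('e'=30): chars_in_quartet=2 acc=0x19E bytes_emitted=6
After char 10 ('I'=8): chars_in_quartet=3 acc=0x6788 bytes_emitted=6

Answer: 3 0x6788 6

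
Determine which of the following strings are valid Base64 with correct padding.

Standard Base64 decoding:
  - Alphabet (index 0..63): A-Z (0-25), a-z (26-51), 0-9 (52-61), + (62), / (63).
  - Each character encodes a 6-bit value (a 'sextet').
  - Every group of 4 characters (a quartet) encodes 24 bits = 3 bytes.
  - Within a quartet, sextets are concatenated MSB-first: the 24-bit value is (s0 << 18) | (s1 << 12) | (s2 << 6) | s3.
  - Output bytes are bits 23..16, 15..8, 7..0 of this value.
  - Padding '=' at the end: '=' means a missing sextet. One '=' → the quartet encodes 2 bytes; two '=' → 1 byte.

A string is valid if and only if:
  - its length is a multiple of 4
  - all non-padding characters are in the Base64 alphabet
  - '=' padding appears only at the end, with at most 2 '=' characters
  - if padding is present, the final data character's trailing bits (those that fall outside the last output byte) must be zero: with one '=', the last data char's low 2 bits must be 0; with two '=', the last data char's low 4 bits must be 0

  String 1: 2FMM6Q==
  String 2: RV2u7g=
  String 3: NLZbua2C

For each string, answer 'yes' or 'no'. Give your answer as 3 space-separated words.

Answer: yes no yes

Derivation:
String 1: '2FMM6Q==' → valid
String 2: 'RV2u7g=' → invalid (len=7 not mult of 4)
String 3: 'NLZbua2C' → valid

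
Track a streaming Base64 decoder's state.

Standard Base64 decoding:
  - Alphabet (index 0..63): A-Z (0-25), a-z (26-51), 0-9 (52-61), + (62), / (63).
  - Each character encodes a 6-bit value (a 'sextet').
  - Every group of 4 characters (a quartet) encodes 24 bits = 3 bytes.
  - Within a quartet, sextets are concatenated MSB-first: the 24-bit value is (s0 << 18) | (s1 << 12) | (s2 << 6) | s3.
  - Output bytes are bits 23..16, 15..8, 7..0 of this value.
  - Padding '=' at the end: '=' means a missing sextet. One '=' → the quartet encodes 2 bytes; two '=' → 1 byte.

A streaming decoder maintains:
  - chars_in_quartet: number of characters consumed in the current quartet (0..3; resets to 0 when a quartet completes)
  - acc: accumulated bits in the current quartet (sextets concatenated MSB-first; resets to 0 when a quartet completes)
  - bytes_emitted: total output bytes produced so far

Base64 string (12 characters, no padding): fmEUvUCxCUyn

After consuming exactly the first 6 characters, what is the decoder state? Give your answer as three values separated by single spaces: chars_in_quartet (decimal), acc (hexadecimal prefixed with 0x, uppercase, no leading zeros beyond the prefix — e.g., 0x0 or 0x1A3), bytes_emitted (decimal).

After char 0 ('f'=31): chars_in_quartet=1 acc=0x1F bytes_emitted=0
After char 1 ('m'=38): chars_in_quartet=2 acc=0x7E6 bytes_emitted=0
After char 2 ('E'=4): chars_in_quartet=3 acc=0x1F984 bytes_emitted=0
After char 3 ('U'=20): chars_in_quartet=4 acc=0x7E6114 -> emit 7E 61 14, reset; bytes_emitted=3
After char 4 ('v'=47): chars_in_quartet=1 acc=0x2F bytes_emitted=3
After char 5 ('U'=20): chars_in_quartet=2 acc=0xBD4 bytes_emitted=3

Answer: 2 0xBD4 3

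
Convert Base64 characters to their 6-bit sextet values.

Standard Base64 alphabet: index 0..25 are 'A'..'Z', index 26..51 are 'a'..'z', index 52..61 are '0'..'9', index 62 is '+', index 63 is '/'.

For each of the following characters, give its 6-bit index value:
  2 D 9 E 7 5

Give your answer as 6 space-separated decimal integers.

Answer: 54 3 61 4 59 57

Derivation:
'2': 0..9 range, 52 + ord('2') − ord('0') = 54
'D': A..Z range, ord('D') − ord('A') = 3
'9': 0..9 range, 52 + ord('9') − ord('0') = 61
'E': A..Z range, ord('E') − ord('A') = 4
'7': 0..9 range, 52 + ord('7') − ord('0') = 59
'5': 0..9 range, 52 + ord('5') − ord('0') = 57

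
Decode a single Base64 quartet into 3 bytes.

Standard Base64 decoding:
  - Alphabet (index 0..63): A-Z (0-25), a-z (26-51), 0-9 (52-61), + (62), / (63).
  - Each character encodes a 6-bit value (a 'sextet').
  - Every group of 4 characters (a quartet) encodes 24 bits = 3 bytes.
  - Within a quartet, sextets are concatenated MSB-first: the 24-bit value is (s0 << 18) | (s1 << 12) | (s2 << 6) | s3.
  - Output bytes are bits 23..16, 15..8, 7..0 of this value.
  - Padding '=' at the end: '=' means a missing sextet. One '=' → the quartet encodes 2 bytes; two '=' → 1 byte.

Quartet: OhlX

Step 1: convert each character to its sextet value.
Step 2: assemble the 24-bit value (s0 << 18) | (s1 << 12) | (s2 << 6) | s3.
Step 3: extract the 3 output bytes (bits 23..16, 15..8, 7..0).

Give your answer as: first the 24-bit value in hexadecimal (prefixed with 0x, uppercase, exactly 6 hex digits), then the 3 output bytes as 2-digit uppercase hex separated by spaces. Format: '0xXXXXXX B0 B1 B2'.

Sextets: O=14, h=33, l=37, X=23
24-bit: (14<<18) | (33<<12) | (37<<6) | 23
      = 0x380000 | 0x021000 | 0x000940 | 0x000017
      = 0x3A1957
Bytes: (v>>16)&0xFF=3A, (v>>8)&0xFF=19, v&0xFF=57

Answer: 0x3A1957 3A 19 57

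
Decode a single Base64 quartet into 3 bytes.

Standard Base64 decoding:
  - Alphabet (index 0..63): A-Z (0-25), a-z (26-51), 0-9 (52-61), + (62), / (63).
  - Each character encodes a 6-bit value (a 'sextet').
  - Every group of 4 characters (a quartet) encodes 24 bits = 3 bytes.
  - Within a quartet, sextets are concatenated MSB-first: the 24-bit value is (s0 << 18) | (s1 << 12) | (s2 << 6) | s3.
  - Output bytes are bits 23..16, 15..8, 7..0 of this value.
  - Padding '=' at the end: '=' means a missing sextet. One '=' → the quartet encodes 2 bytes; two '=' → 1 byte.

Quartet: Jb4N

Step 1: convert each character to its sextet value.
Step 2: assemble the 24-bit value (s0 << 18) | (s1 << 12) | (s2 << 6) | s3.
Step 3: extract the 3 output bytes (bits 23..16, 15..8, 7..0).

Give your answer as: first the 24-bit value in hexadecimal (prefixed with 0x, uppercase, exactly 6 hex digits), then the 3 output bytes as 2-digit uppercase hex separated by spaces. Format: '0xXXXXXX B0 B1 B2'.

Answer: 0x25BE0D 25 BE 0D

Derivation:
Sextets: J=9, b=27, 4=56, N=13
24-bit: (9<<18) | (27<<12) | (56<<6) | 13
      = 0x240000 | 0x01B000 | 0x000E00 | 0x00000D
      = 0x25BE0D
Bytes: (v>>16)&0xFF=25, (v>>8)&0xFF=BE, v&0xFF=0D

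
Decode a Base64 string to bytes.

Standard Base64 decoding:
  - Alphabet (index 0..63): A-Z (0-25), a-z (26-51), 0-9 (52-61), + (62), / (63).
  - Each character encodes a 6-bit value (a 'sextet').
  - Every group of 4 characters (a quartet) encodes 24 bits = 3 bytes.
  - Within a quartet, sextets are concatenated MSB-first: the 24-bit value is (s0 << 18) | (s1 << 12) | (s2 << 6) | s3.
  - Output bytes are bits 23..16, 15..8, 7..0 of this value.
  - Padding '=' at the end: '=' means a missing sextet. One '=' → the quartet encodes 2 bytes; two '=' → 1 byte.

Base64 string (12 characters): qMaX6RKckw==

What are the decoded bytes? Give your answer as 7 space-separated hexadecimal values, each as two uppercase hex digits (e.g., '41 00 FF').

After char 0 ('q'=42): chars_in_quartet=1 acc=0x2A bytes_emitted=0
After char 1 ('M'=12): chars_in_quartet=2 acc=0xA8C bytes_emitted=0
After char 2 ('a'=26): chars_in_quartet=3 acc=0x2A31A bytes_emitted=0
After char 3 ('X'=23): chars_in_quartet=4 acc=0xA8C697 -> emit A8 C6 97, reset; bytes_emitted=3
After char 4 ('6'=58): chars_in_quartet=1 acc=0x3A bytes_emitted=3
After char 5 ('R'=17): chars_in_quartet=2 acc=0xE91 bytes_emitted=3
After char 6 ('K'=10): chars_in_quartet=3 acc=0x3A44A bytes_emitted=3
After char 7 ('c'=28): chars_in_quartet=4 acc=0xE9129C -> emit E9 12 9C, reset; bytes_emitted=6
After char 8 ('k'=36): chars_in_quartet=1 acc=0x24 bytes_emitted=6
After char 9 ('w'=48): chars_in_quartet=2 acc=0x930 bytes_emitted=6
Padding '==': partial quartet acc=0x930 -> emit 93; bytes_emitted=7

Answer: A8 C6 97 E9 12 9C 93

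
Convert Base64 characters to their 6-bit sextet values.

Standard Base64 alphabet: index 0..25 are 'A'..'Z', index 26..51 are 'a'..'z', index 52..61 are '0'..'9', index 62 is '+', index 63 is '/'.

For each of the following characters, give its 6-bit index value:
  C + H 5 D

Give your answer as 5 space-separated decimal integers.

Answer: 2 62 7 57 3

Derivation:
'C': A..Z range, ord('C') − ord('A') = 2
'+': index 62
'H': A..Z range, ord('H') − ord('A') = 7
'5': 0..9 range, 52 + ord('5') − ord('0') = 57
'D': A..Z range, ord('D') − ord('A') = 3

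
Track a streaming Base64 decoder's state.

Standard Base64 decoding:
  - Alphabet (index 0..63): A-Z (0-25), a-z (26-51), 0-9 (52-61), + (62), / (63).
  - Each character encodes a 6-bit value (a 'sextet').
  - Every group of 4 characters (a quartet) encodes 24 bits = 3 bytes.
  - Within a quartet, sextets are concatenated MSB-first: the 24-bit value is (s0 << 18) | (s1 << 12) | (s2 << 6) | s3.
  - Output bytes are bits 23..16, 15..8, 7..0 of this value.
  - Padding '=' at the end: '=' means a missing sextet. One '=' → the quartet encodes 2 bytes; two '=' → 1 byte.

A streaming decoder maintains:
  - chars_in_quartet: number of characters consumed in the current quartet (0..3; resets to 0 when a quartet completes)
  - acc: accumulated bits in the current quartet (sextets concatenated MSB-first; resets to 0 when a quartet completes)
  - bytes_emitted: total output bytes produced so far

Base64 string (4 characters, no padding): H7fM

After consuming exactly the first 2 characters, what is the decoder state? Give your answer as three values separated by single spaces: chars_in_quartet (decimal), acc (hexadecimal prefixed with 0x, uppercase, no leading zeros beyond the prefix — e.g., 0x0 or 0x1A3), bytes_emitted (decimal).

After char 0 ('H'=7): chars_in_quartet=1 acc=0x7 bytes_emitted=0
After char 1 ('7'=59): chars_in_quartet=2 acc=0x1FB bytes_emitted=0

Answer: 2 0x1FB 0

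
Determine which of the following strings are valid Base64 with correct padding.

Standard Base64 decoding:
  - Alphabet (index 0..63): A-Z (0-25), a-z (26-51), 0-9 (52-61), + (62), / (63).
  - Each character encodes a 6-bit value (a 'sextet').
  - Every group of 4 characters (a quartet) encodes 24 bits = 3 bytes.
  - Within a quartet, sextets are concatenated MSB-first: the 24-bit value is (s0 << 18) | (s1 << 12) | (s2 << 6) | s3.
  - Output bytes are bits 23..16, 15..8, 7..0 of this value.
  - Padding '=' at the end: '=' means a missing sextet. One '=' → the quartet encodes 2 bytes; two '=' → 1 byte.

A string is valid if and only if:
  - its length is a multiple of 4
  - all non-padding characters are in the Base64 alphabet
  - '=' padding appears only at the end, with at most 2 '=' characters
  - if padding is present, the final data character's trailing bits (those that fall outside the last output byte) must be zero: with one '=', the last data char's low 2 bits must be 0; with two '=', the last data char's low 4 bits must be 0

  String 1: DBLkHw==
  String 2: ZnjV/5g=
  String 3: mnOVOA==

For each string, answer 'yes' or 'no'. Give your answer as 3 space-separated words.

Answer: yes yes yes

Derivation:
String 1: 'DBLkHw==' → valid
String 2: 'ZnjV/5g=' → valid
String 3: 'mnOVOA==' → valid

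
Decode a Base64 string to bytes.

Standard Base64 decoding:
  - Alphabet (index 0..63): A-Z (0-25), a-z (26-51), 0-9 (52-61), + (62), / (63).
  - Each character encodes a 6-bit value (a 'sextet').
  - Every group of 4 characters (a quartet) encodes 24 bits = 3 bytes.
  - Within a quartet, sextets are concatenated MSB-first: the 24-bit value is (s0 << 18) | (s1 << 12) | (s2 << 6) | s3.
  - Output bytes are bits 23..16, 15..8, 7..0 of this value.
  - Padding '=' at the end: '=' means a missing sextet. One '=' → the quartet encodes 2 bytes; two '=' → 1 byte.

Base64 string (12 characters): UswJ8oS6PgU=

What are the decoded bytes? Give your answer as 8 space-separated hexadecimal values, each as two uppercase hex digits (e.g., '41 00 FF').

After char 0 ('U'=20): chars_in_quartet=1 acc=0x14 bytes_emitted=0
After char 1 ('s'=44): chars_in_quartet=2 acc=0x52C bytes_emitted=0
After char 2 ('w'=48): chars_in_quartet=3 acc=0x14B30 bytes_emitted=0
After char 3 ('J'=9): chars_in_quartet=4 acc=0x52CC09 -> emit 52 CC 09, reset; bytes_emitted=3
After char 4 ('8'=60): chars_in_quartet=1 acc=0x3C bytes_emitted=3
After char 5 ('o'=40): chars_in_quartet=2 acc=0xF28 bytes_emitted=3
After char 6 ('S'=18): chars_in_quartet=3 acc=0x3CA12 bytes_emitted=3
After char 7 ('6'=58): chars_in_quartet=4 acc=0xF284BA -> emit F2 84 BA, reset; bytes_emitted=6
After char 8 ('P'=15): chars_in_quartet=1 acc=0xF bytes_emitted=6
After char 9 ('g'=32): chars_in_quartet=2 acc=0x3E0 bytes_emitted=6
After char 10 ('U'=20): chars_in_quartet=3 acc=0xF814 bytes_emitted=6
Padding '=': partial quartet acc=0xF814 -> emit 3E 05; bytes_emitted=8

Answer: 52 CC 09 F2 84 BA 3E 05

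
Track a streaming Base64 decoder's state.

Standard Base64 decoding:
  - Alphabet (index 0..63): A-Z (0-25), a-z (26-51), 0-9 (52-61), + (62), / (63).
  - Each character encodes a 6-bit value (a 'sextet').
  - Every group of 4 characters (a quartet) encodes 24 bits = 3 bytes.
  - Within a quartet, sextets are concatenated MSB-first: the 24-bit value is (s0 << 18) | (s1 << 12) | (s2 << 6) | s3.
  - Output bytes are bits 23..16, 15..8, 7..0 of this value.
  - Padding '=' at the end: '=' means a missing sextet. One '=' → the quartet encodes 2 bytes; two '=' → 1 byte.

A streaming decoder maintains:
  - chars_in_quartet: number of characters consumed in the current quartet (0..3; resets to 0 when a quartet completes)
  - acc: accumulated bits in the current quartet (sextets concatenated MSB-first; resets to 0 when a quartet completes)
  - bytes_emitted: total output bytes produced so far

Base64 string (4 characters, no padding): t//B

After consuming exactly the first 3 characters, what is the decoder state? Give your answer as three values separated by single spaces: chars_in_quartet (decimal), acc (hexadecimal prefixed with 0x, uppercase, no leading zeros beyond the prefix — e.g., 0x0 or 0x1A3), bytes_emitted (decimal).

Answer: 3 0x2DFFF 0

Derivation:
After char 0 ('t'=45): chars_in_quartet=1 acc=0x2D bytes_emitted=0
After char 1 ('/'=63): chars_in_quartet=2 acc=0xB7F bytes_emitted=0
After char 2 ('/'=63): chars_in_quartet=3 acc=0x2DFFF bytes_emitted=0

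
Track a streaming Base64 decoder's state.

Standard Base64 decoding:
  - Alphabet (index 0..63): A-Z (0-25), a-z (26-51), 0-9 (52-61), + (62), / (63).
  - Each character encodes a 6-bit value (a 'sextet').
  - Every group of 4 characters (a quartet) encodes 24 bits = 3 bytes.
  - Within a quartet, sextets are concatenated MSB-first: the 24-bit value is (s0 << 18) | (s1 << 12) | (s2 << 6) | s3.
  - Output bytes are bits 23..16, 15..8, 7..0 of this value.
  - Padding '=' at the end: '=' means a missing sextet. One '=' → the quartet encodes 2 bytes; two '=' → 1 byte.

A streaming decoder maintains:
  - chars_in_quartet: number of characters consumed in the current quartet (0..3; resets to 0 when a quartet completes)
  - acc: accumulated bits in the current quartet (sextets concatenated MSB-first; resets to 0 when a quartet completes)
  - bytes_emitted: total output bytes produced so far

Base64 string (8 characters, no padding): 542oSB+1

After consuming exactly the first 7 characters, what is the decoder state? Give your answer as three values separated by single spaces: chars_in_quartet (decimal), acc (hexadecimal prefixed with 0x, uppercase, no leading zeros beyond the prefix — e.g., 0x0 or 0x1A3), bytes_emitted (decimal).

After char 0 ('5'=57): chars_in_quartet=1 acc=0x39 bytes_emitted=0
After char 1 ('4'=56): chars_in_quartet=2 acc=0xE78 bytes_emitted=0
After char 2 ('2'=54): chars_in_quartet=3 acc=0x39E36 bytes_emitted=0
After char 3 ('o'=40): chars_in_quartet=4 acc=0xE78DA8 -> emit E7 8D A8, reset; bytes_emitted=3
After char 4 ('S'=18): chars_in_quartet=1 acc=0x12 bytes_emitted=3
After char 5 ('B'=1): chars_in_quartet=2 acc=0x481 bytes_emitted=3
After char 6 ('+'=62): chars_in_quartet=3 acc=0x1207E bytes_emitted=3

Answer: 3 0x1207E 3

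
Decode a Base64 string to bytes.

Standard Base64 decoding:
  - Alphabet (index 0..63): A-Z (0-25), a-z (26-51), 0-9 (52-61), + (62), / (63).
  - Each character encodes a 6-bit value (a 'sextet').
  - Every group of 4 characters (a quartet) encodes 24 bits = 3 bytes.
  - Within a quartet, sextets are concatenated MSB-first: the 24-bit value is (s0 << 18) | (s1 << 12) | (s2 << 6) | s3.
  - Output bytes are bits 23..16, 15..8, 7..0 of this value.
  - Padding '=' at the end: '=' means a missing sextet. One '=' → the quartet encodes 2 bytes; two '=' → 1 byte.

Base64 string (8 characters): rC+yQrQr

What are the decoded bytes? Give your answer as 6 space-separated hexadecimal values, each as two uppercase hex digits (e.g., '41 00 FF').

After char 0 ('r'=43): chars_in_quartet=1 acc=0x2B bytes_emitted=0
After char 1 ('C'=2): chars_in_quartet=2 acc=0xAC2 bytes_emitted=0
After char 2 ('+'=62): chars_in_quartet=3 acc=0x2B0BE bytes_emitted=0
After char 3 ('y'=50): chars_in_quartet=4 acc=0xAC2FB2 -> emit AC 2F B2, reset; bytes_emitted=3
After char 4 ('Q'=16): chars_in_quartet=1 acc=0x10 bytes_emitted=3
After char 5 ('r'=43): chars_in_quartet=2 acc=0x42B bytes_emitted=3
After char 6 ('Q'=16): chars_in_quartet=3 acc=0x10AD0 bytes_emitted=3
After char 7 ('r'=43): chars_in_quartet=4 acc=0x42B42B -> emit 42 B4 2B, reset; bytes_emitted=6

Answer: AC 2F B2 42 B4 2B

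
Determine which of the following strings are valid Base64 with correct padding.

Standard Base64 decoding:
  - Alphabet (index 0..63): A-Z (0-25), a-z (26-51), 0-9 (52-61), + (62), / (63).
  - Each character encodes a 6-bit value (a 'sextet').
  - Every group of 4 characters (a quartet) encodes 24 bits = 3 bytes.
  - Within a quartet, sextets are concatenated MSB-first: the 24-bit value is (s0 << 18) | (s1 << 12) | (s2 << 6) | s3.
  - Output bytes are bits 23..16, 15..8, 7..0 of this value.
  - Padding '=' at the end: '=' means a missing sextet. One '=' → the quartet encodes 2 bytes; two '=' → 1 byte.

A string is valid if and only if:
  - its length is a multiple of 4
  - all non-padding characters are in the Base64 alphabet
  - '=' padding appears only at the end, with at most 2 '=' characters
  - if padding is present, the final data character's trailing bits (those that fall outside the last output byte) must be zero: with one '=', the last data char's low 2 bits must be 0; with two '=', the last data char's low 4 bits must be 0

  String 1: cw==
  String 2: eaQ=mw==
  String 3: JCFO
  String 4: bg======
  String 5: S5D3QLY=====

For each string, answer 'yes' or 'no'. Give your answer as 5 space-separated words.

Answer: yes no yes no no

Derivation:
String 1: 'cw==' → valid
String 2: 'eaQ=mw==' → invalid (bad char(s): ['=']; '=' in middle)
String 3: 'JCFO' → valid
String 4: 'bg======' → invalid (6 pad chars (max 2))
String 5: 'S5D3QLY=====' → invalid (5 pad chars (max 2))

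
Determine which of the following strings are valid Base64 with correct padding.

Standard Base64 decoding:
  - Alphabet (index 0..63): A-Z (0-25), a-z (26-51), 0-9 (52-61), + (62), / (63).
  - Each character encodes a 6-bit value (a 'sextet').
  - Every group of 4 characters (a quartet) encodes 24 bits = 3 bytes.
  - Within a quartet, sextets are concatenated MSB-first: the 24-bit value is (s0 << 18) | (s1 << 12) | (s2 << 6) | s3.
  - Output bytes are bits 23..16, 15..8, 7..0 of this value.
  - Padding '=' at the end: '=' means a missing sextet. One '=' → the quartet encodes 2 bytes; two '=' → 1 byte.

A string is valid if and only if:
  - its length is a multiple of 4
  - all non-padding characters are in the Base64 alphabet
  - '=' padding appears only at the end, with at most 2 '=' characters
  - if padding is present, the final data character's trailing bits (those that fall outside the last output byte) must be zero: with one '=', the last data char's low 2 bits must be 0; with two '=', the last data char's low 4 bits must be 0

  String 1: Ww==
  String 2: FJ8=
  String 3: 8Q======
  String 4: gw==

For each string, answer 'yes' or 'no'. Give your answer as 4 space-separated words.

Answer: yes yes no yes

Derivation:
String 1: 'Ww==' → valid
String 2: 'FJ8=' → valid
String 3: '8Q======' → invalid (6 pad chars (max 2))
String 4: 'gw==' → valid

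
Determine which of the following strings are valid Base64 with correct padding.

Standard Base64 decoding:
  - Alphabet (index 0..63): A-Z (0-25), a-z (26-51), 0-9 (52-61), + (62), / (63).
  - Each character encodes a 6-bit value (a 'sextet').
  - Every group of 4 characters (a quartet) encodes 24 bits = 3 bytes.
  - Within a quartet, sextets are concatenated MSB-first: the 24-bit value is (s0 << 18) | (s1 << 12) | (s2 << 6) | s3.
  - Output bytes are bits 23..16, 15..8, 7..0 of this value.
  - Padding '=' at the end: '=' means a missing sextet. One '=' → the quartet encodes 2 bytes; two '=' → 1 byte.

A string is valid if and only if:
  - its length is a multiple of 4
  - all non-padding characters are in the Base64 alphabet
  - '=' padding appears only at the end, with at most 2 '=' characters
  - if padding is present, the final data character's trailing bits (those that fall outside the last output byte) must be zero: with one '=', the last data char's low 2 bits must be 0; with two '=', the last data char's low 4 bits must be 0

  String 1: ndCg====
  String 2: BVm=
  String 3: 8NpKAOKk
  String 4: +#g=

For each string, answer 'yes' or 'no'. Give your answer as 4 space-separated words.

Answer: no no yes no

Derivation:
String 1: 'ndCg====' → invalid (4 pad chars (max 2))
String 2: 'BVm=' → invalid (bad trailing bits)
String 3: '8NpKAOKk' → valid
String 4: '+#g=' → invalid (bad char(s): ['#'])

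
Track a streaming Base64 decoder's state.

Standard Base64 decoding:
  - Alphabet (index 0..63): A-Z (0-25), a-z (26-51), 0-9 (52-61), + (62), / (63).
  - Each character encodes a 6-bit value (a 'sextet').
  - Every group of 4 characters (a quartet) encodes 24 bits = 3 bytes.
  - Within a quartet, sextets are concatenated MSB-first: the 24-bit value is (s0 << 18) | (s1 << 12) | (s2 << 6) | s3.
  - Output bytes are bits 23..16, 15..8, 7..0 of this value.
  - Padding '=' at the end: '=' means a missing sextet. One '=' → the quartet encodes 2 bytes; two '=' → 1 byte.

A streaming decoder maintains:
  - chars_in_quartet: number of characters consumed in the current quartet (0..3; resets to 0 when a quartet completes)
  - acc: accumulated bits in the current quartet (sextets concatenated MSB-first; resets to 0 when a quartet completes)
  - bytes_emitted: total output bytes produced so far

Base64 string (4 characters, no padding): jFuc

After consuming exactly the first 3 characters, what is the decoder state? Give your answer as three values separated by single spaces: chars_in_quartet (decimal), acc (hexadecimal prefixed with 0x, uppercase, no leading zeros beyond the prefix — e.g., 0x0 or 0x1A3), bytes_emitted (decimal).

Answer: 3 0x2316E 0

Derivation:
After char 0 ('j'=35): chars_in_quartet=1 acc=0x23 bytes_emitted=0
After char 1 ('F'=5): chars_in_quartet=2 acc=0x8C5 bytes_emitted=0
After char 2 ('u'=46): chars_in_quartet=3 acc=0x2316E bytes_emitted=0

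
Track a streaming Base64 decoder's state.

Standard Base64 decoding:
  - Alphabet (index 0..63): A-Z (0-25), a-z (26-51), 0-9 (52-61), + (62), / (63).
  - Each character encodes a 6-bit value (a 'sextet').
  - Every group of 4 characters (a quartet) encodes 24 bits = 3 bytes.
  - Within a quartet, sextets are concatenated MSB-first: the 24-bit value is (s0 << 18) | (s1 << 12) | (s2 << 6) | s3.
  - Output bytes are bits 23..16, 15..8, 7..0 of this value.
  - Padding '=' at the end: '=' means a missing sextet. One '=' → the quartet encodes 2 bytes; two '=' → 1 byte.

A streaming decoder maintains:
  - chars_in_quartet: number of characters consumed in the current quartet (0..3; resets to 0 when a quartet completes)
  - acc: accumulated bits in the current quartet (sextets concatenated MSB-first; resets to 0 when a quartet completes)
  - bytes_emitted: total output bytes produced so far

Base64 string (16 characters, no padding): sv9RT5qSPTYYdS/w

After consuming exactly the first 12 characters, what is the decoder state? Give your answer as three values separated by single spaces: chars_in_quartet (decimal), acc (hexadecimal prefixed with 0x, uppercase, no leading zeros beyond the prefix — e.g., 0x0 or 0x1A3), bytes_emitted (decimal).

After char 0 ('s'=44): chars_in_quartet=1 acc=0x2C bytes_emitted=0
After char 1 ('v'=47): chars_in_quartet=2 acc=0xB2F bytes_emitted=0
After char 2 ('9'=61): chars_in_quartet=3 acc=0x2CBFD bytes_emitted=0
After char 3 ('R'=17): chars_in_quartet=4 acc=0xB2FF51 -> emit B2 FF 51, reset; bytes_emitted=3
After char 4 ('T'=19): chars_in_quartet=1 acc=0x13 bytes_emitted=3
After char 5 ('5'=57): chars_in_quartet=2 acc=0x4F9 bytes_emitted=3
After char 6 ('q'=42): chars_in_quartet=3 acc=0x13E6A bytes_emitted=3
After char 7 ('S'=18): chars_in_quartet=4 acc=0x4F9A92 -> emit 4F 9A 92, reset; bytes_emitted=6
After char 8 ('P'=15): chars_in_quartet=1 acc=0xF bytes_emitted=6
After char 9 ('T'=19): chars_in_quartet=2 acc=0x3D3 bytes_emitted=6
After char 10 ('Y'=24): chars_in_quartet=3 acc=0xF4D8 bytes_emitted=6
After char 11 ('Y'=24): chars_in_quartet=4 acc=0x3D3618 -> emit 3D 36 18, reset; bytes_emitted=9

Answer: 0 0x0 9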